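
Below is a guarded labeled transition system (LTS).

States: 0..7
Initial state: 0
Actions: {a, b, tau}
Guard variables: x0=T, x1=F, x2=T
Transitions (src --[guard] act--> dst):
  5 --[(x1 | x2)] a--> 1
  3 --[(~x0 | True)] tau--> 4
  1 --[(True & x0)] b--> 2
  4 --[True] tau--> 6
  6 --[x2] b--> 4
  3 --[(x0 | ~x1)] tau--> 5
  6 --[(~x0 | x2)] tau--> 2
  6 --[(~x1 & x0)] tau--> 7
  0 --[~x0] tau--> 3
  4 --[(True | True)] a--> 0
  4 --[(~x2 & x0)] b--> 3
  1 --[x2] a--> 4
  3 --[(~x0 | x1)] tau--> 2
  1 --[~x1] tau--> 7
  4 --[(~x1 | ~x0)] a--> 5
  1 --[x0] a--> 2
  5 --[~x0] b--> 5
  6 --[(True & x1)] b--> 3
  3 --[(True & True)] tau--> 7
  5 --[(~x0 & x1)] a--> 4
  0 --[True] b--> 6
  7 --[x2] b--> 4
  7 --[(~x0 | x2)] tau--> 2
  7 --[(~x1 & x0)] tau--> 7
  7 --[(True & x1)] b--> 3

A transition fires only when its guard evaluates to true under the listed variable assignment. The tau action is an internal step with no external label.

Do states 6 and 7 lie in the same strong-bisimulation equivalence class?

Bisimulation quotient by refinement:
  P[0] = {{0,1,2,3,4,5,6,7}}
  P[1] = {{0},{1},{2},{3},{4},{5},{6,7}}
stable after 2 split(s): 7 block(s)
6∈{6,7}, 7∈{6,7}

Answer: BISIMILAR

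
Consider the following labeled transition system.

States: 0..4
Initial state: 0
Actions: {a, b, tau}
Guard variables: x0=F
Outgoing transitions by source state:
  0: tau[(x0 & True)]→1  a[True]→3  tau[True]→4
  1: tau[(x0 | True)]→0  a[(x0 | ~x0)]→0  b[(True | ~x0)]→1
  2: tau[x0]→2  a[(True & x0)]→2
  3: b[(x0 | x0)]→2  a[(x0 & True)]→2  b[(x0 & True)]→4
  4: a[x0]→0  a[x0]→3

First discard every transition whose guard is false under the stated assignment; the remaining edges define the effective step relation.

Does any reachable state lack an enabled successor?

Answer: DEADLOCK at state 3

Trace:
Reachable = {0,3,4}
  0: a→3  tau→4  [deg 2]
  3: ∅  [deadlock]
  4: ∅  [deadlock]
witness 3: a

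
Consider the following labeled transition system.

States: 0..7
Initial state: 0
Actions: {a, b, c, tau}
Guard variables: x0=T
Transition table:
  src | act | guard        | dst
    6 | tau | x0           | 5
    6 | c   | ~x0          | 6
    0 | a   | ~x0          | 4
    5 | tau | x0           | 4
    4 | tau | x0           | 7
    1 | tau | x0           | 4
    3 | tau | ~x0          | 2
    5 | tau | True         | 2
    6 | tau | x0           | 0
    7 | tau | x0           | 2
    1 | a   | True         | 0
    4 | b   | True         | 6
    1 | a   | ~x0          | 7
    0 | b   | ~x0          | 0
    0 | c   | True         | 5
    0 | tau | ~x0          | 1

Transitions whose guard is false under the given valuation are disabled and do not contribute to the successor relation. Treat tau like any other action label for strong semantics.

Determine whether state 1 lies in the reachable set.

After dropping false guards: 10 live edges.
depth 0: {0}
depth 1: {5}  cumulative {0,5}
depth 2: {2,4}  cumulative {0,2,4,5}
depth 3: {6,7}  cumulative {0,2,4,5,6,7}
R = {0,2,4,5,6,7}

Answer: UNREACHABLE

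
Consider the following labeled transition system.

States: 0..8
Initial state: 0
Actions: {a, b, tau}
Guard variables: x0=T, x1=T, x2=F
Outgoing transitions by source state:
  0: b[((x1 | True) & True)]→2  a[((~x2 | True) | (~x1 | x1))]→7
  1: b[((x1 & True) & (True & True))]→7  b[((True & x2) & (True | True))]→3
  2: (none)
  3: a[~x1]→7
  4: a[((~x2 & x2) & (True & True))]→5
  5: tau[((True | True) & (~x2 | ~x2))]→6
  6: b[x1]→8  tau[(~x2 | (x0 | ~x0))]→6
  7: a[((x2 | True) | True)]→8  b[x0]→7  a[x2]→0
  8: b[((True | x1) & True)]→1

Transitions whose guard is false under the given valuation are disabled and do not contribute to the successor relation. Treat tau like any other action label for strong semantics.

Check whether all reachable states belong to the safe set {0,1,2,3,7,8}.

Inv-set: {0,1,2,3,7,8}
Reachable = {0,1,2,7,8}
  0: ok
  1: ok
  2: ok
  7: ok
  8: ok

Answer: INVARIANT HOLDS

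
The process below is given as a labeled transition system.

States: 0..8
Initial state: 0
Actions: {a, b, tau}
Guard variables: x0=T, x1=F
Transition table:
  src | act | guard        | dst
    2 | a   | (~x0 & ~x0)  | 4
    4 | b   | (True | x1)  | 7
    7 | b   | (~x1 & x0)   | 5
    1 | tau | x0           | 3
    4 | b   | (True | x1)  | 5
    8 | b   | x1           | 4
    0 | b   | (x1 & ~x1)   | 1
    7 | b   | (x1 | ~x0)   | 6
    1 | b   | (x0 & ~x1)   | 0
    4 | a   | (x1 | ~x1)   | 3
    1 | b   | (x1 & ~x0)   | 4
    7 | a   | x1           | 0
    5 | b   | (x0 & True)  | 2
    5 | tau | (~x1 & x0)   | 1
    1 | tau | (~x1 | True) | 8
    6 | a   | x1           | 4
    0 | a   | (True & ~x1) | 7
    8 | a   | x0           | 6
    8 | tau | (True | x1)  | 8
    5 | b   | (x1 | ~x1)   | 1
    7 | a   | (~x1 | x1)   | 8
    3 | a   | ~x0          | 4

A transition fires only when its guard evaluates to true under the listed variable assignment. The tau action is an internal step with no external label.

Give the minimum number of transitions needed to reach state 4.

Answer: UNREACHABLE

Analysis:
Layered search for 4:
  depth 0: {0}
  depth 1: {7}
  depth 2: {5,8}
  depth 3: {1,2,6}
  depth 4: {3}
4 never appears.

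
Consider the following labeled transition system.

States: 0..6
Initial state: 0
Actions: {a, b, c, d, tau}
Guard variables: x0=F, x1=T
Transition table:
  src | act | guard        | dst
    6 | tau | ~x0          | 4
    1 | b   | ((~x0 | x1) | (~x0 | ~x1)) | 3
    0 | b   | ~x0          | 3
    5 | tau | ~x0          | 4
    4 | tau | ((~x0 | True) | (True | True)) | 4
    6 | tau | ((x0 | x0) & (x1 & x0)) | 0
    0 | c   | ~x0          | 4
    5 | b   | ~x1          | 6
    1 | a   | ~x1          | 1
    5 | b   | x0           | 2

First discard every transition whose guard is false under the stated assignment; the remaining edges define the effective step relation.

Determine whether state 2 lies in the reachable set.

6 transition(s) survive guard evaluation.
L0 = {0}
L1 = {3,4}  total {0,3,4}
R = {0,3,4}

Answer: UNREACHABLE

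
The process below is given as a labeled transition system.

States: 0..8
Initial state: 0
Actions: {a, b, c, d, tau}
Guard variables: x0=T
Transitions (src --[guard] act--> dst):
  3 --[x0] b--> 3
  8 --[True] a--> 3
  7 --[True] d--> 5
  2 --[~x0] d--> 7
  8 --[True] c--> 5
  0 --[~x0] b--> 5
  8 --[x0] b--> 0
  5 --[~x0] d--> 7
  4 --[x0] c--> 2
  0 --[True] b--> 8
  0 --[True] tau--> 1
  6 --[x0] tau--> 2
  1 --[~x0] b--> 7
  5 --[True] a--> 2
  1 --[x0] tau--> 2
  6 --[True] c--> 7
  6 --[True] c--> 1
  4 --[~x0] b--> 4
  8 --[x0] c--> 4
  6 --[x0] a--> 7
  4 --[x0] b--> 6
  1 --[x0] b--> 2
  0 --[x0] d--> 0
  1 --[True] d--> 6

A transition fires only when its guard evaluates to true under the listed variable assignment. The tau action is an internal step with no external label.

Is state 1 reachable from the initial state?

19 transition(s) survive guard evaluation.
Layer 0: {0}
Layer 1: {1,8}  now seen {0,1,8}
Layer 2: {2,3,4,5,6}  now seen {0,1,2,3,4,5,6,8}
Layer 3: {7}  now seen {0,1,2,3,4,5,6,7,8}
Reachable = {0,1,2,3,4,5,6,7,8}
witness 1: tau

Answer: REACHABLE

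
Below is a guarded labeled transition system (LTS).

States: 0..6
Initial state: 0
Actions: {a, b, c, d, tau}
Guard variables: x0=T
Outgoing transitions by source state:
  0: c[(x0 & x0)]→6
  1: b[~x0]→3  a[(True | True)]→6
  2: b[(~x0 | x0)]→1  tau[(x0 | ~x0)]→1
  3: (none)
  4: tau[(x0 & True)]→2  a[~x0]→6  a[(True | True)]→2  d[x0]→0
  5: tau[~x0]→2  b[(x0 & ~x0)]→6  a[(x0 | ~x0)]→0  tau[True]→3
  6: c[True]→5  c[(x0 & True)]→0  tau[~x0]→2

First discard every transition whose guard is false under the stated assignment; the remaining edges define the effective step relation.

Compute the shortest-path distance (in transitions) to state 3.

Answer: 3

Working:
Breadth-first toward 3:
  Layer 0: {0}
  Layer 1: {6}
  Layer 2: {5}
  Layer 3: {3}
3 enters at depth 3; path c·c·tau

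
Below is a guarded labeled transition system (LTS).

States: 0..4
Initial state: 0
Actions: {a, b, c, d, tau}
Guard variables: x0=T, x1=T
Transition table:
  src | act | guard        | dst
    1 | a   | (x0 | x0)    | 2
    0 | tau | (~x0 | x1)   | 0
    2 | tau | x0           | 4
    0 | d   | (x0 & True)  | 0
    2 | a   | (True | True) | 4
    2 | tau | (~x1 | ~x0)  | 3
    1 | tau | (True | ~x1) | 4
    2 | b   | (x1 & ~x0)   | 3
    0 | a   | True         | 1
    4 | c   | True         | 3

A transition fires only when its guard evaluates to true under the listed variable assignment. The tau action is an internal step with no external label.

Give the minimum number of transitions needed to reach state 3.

Breadth-first toward 3:
  depth 0: {0}
  depth 1: {1}
  depth 2: {2,4}
  depth 3: {3}
depth(3)=3, e.g. a·tau·c

Answer: 3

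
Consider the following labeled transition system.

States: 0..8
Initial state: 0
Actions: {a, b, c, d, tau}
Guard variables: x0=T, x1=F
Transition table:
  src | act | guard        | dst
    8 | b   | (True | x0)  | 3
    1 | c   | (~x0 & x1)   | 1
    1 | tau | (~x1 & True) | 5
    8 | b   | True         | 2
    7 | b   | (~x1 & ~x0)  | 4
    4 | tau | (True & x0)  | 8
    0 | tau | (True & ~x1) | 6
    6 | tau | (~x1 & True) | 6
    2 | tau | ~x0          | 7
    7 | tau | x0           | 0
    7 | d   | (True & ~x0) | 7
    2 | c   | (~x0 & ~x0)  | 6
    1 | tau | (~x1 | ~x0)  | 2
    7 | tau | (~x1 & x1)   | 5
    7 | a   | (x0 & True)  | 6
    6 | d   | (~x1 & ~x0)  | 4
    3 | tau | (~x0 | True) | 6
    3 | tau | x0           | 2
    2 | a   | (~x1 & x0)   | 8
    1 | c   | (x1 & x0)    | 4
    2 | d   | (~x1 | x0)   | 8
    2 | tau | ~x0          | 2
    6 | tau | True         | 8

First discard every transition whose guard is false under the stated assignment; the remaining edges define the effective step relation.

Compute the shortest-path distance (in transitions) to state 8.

BFS to 8:
  Layer 0: {0}
  Layer 1: {6}
  Layer 2: {8}
depth(8)=2, e.g. tau·tau

Answer: 2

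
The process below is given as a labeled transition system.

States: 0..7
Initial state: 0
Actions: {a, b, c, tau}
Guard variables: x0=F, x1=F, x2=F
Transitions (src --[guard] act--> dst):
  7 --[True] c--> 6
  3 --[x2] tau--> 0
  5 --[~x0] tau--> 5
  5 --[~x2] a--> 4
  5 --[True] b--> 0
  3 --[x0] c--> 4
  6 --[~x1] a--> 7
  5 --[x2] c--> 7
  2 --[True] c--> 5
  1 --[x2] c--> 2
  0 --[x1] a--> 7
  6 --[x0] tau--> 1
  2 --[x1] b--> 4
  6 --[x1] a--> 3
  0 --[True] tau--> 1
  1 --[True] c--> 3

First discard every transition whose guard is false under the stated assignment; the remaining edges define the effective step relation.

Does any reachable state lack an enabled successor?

Answer: DEADLOCK at state 3

Working:
Reach set: {0,1,3}
  0: tau→1  [1 out]
  1: c→3  [1 out]
  3: ∅  [deadlock]
witness 3: tau·c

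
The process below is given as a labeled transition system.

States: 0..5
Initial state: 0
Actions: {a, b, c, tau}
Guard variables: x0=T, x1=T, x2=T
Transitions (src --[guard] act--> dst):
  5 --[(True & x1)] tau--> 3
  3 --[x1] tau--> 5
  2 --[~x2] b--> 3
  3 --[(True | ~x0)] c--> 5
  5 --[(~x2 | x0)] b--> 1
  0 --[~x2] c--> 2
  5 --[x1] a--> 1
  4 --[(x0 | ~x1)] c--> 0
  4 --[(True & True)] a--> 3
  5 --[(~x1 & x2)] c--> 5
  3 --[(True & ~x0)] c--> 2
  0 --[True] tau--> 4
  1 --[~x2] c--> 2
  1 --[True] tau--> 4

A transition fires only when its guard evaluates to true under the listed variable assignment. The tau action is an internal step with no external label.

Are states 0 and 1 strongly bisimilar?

Refine partition for ~:
  P[0] = {{0,1,2,3,4,5}}
  P[1] = {{0,1},{2},{3},{4},{5}}
stable after 2 split(s): 5 block(s)
0∈{0,1}, 1∈{0,1}

Answer: BISIMILAR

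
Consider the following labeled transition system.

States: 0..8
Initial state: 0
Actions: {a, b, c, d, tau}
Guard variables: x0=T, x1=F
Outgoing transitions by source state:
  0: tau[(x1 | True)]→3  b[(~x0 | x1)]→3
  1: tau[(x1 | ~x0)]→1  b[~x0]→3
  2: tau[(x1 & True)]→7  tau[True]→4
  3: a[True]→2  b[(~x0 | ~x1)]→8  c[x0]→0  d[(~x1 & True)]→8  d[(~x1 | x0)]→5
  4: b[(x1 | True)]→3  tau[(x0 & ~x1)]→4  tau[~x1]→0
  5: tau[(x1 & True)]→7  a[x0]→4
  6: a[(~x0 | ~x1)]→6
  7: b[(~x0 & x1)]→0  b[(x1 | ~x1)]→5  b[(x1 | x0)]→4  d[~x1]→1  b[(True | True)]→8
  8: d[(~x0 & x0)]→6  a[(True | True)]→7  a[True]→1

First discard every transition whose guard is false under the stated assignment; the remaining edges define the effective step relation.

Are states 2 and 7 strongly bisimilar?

Answer: NOT BISIMILAR

Working:
Bisimulation quotient by refinement:
  round 0: {{0,1,2,3,4,5,6,7,8}}
  round 1: {{0,2},{1},{3},{4},{5,6,8},{7}}
  round 2: {{0},{1},{2},{3},{4},{5},{6},{7},{8}}
Fixed point at round 3; 9 class(es).
[2]={2}  [7]={7}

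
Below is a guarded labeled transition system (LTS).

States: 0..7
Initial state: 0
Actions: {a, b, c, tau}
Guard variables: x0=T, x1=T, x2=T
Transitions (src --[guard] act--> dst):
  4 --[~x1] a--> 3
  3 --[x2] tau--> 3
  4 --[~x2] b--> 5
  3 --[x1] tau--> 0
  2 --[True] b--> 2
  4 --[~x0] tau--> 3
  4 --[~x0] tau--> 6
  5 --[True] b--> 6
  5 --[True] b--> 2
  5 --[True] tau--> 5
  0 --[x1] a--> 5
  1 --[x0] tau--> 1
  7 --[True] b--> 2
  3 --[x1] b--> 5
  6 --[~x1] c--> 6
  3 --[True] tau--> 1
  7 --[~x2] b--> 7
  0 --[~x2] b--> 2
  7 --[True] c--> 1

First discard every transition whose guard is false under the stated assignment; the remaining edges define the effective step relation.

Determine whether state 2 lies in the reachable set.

Answer: REACHABLE

Trace:
After dropping false guards: 12 live edges.
L0 = {0}
L1 = {5}  total {0,5}
L2 = {2,6}  total {0,2,5,6}
Reach set: {0,2,5,6}
trace reaching 2: a·b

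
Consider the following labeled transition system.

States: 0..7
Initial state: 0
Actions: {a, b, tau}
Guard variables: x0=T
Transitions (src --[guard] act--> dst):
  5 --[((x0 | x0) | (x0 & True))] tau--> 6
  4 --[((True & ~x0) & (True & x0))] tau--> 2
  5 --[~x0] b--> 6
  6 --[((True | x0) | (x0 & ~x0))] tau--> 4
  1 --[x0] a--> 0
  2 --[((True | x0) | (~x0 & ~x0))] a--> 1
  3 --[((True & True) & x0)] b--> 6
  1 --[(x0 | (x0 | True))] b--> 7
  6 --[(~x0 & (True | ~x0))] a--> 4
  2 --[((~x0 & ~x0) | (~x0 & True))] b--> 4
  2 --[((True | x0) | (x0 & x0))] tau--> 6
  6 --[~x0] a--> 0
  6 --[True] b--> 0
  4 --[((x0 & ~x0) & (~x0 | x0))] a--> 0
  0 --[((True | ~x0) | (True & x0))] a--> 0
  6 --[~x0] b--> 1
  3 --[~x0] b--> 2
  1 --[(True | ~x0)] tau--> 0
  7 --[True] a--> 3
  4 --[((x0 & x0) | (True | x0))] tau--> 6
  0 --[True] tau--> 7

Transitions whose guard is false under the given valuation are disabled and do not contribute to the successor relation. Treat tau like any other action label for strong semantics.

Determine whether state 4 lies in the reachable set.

Answer: REACHABLE

Working:
Guard filter leaves 13 enabled edge(s).
L0 = {0}
L1 = {7}  now seen {0,7}
L2 = {3}  now seen {0,3,7}
L3 = {6}  now seen {0,3,6,7}
L4 = {4}  now seen {0,3,4,6,7}
Reach set: {0,3,4,6,7}
trace reaching 4: tau·a·b·tau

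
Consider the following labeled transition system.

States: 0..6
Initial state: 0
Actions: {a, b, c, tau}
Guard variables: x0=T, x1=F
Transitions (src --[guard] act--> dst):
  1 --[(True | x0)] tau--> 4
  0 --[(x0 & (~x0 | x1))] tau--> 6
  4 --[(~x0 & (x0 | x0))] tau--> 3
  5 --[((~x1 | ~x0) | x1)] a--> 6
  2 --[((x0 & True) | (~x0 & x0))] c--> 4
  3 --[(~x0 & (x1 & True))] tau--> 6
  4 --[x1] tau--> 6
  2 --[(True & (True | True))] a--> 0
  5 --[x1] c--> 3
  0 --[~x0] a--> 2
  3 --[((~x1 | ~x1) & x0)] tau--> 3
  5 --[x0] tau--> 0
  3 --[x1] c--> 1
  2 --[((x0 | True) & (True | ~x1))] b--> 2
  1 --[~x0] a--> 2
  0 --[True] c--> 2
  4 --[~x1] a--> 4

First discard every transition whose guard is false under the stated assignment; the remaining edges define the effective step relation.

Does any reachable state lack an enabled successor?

R = {0,2,4}
  0: c→2  [deg 1]
  2: a→0  b→2  c→4  [deg 3]
  4: a→4  [deg 1]

Answer: DEADLOCK-FREE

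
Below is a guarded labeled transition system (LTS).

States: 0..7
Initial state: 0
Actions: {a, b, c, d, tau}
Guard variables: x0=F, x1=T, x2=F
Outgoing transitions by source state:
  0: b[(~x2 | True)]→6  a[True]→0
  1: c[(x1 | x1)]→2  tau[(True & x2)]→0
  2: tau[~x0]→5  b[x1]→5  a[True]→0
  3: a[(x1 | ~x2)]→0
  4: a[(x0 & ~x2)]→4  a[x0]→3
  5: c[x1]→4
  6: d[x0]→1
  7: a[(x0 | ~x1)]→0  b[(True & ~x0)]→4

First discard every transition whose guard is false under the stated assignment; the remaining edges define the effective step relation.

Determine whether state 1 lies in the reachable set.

Guard filter leaves 9 enabled edge(s).
Layer 0: {0}
Layer 1: {6}  total {0,6}
Reachable = {0,6}

Answer: UNREACHABLE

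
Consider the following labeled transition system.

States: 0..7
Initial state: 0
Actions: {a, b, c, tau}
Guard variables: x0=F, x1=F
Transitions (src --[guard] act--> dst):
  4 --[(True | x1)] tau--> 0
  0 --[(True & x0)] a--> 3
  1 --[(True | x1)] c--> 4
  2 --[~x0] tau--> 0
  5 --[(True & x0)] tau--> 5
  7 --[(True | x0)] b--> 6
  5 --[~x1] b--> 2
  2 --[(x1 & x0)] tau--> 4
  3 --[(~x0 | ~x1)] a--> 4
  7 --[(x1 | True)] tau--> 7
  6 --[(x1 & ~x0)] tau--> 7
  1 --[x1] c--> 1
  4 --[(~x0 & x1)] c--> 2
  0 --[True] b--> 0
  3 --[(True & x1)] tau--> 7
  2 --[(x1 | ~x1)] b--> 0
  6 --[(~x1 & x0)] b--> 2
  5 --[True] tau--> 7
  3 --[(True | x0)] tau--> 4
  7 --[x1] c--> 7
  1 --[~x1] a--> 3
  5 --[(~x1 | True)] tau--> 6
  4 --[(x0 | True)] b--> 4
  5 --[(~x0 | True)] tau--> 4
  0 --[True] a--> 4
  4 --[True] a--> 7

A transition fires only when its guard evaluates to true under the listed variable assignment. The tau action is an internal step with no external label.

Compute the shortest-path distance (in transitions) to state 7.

Answer: 2

Working:
BFS to 7:
  Layer 0: {0}
  Layer 1: {4}
  Layer 2: {7}
depth(7)=2, e.g. a·a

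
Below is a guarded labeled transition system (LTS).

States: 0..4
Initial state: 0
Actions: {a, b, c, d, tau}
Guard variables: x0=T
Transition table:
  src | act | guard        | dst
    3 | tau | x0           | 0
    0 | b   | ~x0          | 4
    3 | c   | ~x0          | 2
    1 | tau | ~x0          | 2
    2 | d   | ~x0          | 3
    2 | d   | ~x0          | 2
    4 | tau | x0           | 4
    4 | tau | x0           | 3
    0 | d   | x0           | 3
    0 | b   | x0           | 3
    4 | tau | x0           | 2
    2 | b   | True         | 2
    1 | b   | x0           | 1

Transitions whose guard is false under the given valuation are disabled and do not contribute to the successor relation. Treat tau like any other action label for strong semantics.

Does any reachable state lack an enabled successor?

R = {0,3}
  0: b→3  d→3  [2 exit(s)]
  3: tau→0  [1 exit(s)]

Answer: DEADLOCK-FREE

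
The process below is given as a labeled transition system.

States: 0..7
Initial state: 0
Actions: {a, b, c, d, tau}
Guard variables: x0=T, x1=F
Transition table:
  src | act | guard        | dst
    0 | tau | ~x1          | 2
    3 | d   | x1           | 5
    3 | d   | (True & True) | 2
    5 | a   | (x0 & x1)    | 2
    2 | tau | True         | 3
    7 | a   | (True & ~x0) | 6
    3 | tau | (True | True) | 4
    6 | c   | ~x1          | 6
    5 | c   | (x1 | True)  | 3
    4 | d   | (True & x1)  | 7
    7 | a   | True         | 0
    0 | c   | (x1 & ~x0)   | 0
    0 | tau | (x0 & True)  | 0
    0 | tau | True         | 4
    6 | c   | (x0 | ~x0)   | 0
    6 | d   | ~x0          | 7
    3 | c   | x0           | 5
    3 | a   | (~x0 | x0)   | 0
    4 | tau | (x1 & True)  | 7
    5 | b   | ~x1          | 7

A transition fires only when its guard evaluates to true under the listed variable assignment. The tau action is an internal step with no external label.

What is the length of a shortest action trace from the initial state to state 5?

Answer: 3

Trace:
BFS to 5:
  Layer 0: {0}
  Layer 1: {2,4}
  Layer 2: {3}
  Layer 3: {5}
5 enters at depth 3; path tau·tau·c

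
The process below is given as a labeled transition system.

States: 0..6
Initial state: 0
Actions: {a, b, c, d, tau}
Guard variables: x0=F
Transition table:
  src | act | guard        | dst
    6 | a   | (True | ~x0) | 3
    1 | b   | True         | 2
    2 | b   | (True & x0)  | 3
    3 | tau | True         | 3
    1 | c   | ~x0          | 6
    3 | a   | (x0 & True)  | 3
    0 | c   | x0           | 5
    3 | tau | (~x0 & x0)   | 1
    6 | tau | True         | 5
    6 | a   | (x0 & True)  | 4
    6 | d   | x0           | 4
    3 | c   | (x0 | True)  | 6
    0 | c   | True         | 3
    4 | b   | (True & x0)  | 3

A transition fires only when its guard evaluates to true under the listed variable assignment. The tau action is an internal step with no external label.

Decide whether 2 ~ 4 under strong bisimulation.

Answer: BISIMILAR

Working:
Refine partition for ~:
  π0 = {{0,1,2,3,4,5,6}}
  π1 = {{0},{1},{2,4,5},{3},{6}}
Fixed point at round 2; 5 class(es).
[2]={2,4,5}  [4]={2,4,5}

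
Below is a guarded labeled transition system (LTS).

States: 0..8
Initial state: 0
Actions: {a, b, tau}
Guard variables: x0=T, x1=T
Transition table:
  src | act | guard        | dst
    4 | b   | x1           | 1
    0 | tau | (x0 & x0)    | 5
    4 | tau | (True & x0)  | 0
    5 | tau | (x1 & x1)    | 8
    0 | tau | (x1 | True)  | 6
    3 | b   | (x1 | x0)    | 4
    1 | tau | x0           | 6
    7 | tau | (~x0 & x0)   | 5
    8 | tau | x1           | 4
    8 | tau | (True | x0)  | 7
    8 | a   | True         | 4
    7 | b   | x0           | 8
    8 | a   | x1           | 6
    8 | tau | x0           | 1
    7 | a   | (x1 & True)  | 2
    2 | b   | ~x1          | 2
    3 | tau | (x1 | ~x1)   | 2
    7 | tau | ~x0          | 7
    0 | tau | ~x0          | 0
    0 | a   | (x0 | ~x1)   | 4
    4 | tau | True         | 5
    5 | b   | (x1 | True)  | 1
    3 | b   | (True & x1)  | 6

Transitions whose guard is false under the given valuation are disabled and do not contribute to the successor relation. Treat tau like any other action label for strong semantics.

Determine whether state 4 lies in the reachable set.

Guard filter leaves 19 enabled edge(s).
L0 = {0}
L1 = {4,5,6}  cumulative {0,4,5,6}
L2 = {1,8}  cumulative {0,1,4,5,6,8}
L3 = {7}  cumulative {0,1,4,5,6,7,8}
L4 = {2}  cumulative {0,1,2,4,5,6,7,8}
R = {0,1,2,4,5,6,7,8}
witness 4: a

Answer: REACHABLE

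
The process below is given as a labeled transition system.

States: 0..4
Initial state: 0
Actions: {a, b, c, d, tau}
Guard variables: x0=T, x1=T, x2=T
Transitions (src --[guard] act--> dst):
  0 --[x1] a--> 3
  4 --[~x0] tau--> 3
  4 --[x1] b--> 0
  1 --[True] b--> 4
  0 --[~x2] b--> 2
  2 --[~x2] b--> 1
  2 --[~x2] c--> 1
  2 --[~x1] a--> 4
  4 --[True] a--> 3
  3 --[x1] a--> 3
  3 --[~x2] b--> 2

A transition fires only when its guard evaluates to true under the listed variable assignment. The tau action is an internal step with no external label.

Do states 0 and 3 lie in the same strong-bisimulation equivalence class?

Answer: BISIMILAR

Working:
Compute ~ classes (split until stable):
  P[0] = {{0,1,2,3,4}}
  P[1] = {{0,3},{1},{2},{4}}
4 equivalence class(es) (converged in 2)
class of 0: {0,3}; class of 3: {0,3}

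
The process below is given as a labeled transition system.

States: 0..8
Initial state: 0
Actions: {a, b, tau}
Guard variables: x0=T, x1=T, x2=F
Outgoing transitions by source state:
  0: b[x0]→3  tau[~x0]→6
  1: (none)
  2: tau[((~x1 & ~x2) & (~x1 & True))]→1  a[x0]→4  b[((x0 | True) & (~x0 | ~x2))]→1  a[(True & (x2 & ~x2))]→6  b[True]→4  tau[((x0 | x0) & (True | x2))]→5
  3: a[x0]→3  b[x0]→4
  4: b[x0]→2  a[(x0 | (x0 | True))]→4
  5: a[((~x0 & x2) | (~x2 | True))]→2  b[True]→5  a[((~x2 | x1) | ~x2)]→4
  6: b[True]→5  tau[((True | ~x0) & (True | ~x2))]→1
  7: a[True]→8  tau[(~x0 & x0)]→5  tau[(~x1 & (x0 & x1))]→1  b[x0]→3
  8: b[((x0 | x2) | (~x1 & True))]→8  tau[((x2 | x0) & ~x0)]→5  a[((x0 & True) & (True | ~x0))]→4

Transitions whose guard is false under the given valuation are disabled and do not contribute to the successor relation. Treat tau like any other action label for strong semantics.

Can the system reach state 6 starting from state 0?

After dropping false guards: 18 live edges.
depth 0: {0}
depth 1: {3}  now seen {0,3}
depth 2: {4}  now seen {0,3,4}
depth 3: {2}  now seen {0,2,3,4}
depth 4: {1,5}  now seen {0,1,2,3,4,5}
R = {0,1,2,3,4,5}

Answer: UNREACHABLE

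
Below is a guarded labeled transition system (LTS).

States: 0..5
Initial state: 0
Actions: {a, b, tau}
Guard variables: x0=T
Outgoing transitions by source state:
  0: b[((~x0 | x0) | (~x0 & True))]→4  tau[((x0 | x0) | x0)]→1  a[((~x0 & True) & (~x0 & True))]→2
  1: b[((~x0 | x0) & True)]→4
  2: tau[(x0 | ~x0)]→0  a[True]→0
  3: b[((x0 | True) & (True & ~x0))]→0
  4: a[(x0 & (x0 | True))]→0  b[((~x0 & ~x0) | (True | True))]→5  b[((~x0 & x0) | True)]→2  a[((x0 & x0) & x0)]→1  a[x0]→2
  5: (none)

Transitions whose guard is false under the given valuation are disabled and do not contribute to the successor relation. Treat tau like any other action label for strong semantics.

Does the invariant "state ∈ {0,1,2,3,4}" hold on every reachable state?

Answer: INVARIANT VIOLATED at state 5

Trace:
Inv-set: {0,1,2,3,4}
R = {0,1,2,4,5}
  0: ✓
  1: ✓
  2: ✓
  4: ✓
  5: ✗ unsafe
witness against invariant: b·b → 5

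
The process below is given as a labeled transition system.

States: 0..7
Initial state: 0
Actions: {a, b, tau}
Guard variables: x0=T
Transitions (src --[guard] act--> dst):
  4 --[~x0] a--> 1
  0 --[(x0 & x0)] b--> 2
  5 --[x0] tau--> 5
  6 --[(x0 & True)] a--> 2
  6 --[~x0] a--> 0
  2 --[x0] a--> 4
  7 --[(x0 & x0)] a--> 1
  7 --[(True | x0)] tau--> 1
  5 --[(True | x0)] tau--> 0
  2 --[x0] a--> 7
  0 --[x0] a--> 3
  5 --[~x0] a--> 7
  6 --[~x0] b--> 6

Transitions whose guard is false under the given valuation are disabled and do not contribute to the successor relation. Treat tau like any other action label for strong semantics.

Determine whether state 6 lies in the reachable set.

9 transition(s) survive guard evaluation.
depth 0: {0}
depth 1: {2,3}  now seen {0,2,3}
depth 2: {4,7}  now seen {0,2,3,4,7}
depth 3: {1}  now seen {0,1,2,3,4,7}
Reach set: {0,1,2,3,4,7}

Answer: UNREACHABLE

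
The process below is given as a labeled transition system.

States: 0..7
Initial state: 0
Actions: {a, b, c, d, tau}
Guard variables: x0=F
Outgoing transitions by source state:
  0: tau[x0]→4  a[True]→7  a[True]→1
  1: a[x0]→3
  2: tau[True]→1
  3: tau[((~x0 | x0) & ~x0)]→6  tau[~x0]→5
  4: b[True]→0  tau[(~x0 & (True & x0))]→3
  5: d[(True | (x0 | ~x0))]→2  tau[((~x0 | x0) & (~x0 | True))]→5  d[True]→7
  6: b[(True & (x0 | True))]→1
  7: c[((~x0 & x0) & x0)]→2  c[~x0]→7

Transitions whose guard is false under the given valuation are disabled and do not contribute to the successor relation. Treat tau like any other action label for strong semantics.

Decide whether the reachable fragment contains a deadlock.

R = {0,1,7}
  0: a→1  a→7  [deg 2]
  1: ∅  [deadlock]
  7: c→7  [deg 1]
trace reaching 1: a

Answer: DEADLOCK at state 1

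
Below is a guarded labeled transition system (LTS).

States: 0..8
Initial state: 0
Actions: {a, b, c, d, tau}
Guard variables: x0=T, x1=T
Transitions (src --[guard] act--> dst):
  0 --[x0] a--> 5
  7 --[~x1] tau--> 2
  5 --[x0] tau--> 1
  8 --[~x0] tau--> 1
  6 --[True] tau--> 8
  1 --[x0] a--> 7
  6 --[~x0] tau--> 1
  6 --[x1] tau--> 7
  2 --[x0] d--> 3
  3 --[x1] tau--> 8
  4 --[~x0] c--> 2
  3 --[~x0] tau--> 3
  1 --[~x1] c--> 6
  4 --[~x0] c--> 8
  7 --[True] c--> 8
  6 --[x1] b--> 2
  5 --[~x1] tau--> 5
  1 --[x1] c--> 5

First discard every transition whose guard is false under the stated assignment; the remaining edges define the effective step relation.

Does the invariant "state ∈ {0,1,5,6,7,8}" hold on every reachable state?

Answer: INVARIANT HOLDS

Trace:
Allowed set {0,1,5,6,7,8}
Reachable = {0,1,5,7,8}
  0: ok
  1: ok
  5: ok
  7: ok
  8: ok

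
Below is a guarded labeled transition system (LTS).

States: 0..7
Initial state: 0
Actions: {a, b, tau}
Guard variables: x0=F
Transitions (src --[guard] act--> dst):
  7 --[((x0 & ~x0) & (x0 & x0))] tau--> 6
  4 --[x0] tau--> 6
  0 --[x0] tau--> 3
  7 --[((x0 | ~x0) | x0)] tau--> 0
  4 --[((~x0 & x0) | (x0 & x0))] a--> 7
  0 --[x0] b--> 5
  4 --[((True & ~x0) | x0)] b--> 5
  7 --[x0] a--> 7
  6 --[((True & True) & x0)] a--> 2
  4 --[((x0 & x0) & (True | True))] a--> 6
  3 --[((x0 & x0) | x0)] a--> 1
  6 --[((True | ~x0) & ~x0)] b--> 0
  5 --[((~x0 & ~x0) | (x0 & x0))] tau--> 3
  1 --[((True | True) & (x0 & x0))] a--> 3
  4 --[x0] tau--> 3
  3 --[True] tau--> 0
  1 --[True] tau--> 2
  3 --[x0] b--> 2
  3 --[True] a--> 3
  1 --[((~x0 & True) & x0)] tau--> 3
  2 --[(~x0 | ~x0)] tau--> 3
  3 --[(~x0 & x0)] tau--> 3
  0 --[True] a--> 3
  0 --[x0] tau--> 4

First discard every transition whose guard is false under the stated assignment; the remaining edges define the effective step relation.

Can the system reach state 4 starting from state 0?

Answer: UNREACHABLE

Analysis:
Guard filter leaves 9 enabled edge(s).
L0 = {0}
L1 = {3}  now seen {0,3}
Reachable = {0,3}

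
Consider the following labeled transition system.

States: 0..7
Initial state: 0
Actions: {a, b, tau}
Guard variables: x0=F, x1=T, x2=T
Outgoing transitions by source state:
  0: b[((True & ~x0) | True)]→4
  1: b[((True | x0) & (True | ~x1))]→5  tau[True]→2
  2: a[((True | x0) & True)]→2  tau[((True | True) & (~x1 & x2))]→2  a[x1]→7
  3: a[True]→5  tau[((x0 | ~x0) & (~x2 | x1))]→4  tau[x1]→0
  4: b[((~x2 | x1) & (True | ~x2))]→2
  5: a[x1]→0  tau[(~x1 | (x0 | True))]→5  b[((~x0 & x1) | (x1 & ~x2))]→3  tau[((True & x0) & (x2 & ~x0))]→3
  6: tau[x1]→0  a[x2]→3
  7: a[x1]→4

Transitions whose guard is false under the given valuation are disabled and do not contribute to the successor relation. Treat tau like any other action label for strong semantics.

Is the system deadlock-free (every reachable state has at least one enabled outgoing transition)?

Answer: DEADLOCK-FREE

Trace:
Reachable = {0,2,4,7}
  0: b→4  [deg 1]
  2: a→2  a→7  [deg 2]
  4: b→2  [deg 1]
  7: a→4  [deg 1]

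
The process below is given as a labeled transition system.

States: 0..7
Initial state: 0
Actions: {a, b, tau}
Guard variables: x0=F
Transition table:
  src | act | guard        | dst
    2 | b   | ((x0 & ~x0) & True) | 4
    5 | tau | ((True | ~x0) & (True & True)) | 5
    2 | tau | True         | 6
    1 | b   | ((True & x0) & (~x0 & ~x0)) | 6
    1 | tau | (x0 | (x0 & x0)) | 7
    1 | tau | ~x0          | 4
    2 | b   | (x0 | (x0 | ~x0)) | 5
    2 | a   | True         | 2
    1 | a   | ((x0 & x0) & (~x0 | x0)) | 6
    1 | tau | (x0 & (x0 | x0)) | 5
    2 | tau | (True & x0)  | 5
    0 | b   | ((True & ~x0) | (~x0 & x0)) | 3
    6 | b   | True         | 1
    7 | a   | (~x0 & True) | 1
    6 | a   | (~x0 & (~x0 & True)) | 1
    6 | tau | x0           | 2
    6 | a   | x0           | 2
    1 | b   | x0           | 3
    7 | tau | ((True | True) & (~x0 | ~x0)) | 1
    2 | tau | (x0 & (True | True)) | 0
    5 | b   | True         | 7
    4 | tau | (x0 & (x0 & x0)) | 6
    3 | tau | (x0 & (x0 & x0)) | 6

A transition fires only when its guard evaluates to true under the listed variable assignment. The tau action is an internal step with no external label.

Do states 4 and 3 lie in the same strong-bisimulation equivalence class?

Compute ~ classes (split until stable):
  round 0: {{0,1,2,3,4,5,6,7}}
  round 1: {{0},{1},{2},{3,4},{5},{6},{7}}
7 equivalence class(es) (converged in 2)
[4]={3,4}  [3]={3,4}

Answer: BISIMILAR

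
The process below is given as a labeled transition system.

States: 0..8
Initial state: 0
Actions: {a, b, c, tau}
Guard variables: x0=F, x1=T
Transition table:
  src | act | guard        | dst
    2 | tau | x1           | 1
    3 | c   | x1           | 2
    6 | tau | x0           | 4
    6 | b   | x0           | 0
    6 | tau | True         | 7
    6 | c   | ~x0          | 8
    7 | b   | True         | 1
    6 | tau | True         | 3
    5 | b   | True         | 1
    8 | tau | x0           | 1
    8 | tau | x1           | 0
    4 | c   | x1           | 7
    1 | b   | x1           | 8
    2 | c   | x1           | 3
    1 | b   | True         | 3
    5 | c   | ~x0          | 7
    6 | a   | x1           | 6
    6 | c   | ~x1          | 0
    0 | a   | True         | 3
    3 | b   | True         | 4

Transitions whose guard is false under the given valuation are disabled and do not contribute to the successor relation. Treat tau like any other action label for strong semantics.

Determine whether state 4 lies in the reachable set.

Answer: REACHABLE

Analysis:
16 transition(s) survive guard evaluation.
depth 0: {0}
depth 1: {3}  now seen {0,3}
depth 2: {2,4}  now seen {0,2,3,4}
depth 3: {1,7}  now seen {0,1,2,3,4,7}
depth 4: {8}  now seen {0,1,2,3,4,7,8}
R = {0,1,2,3,4,7,8}
Path to 4: a·b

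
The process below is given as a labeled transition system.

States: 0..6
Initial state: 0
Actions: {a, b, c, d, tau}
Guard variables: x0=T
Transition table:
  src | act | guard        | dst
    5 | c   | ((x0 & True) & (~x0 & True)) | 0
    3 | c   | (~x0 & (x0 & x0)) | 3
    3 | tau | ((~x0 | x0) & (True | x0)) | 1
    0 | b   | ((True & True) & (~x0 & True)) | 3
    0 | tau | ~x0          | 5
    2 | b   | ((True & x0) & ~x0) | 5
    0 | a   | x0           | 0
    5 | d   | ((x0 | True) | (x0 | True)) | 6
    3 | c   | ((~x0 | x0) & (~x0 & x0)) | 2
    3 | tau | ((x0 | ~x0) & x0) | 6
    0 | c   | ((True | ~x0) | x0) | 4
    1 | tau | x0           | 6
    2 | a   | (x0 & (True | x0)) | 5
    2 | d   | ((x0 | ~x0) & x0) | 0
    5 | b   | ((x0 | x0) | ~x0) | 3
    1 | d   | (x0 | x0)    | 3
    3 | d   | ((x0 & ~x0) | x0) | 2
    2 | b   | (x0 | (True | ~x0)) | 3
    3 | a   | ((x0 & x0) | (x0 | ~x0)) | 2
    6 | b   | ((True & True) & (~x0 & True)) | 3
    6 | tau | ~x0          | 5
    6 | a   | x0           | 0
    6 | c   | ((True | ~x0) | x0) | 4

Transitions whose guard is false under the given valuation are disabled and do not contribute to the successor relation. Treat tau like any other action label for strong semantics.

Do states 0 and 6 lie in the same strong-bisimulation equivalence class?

Answer: BISIMILAR

Working:
Compute ~ classes (split until stable):
  π0 = {{0,1,2,3,4,5,6}}
  π1 = {{0,6},{1},{2},{3},{4},{5}}
stable after 2 split(s): 6 block(s)
class of 0: {0,6}; class of 6: {0,6}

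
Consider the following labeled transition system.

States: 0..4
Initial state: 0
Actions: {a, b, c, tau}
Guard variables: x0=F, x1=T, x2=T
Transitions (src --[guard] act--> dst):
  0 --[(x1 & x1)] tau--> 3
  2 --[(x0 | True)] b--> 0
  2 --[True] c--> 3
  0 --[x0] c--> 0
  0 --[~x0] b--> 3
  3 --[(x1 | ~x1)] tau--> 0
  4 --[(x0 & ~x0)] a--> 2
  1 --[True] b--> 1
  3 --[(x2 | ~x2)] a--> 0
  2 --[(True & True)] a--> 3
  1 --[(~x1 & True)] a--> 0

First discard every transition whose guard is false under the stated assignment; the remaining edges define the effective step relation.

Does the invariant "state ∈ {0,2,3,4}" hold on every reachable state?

Safe = {0,2,3,4}
R = {0,3}
  0: ok
  3: ok

Answer: INVARIANT HOLDS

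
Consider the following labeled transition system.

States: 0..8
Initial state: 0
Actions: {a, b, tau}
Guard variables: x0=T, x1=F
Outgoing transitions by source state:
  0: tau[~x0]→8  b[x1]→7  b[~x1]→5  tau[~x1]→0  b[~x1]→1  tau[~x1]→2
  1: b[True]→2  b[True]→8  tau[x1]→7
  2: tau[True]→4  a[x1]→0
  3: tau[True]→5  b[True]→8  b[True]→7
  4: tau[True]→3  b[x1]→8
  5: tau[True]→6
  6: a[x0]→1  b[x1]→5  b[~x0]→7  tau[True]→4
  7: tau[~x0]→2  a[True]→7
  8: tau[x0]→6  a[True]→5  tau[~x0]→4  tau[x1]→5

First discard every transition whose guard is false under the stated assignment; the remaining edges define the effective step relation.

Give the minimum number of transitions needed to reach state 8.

BFS to 8:
  Layer 0: {0}
  Layer 1: {1,2,5}
  Layer 2: {4,6,8}
depth(8)=2, e.g. b·b

Answer: 2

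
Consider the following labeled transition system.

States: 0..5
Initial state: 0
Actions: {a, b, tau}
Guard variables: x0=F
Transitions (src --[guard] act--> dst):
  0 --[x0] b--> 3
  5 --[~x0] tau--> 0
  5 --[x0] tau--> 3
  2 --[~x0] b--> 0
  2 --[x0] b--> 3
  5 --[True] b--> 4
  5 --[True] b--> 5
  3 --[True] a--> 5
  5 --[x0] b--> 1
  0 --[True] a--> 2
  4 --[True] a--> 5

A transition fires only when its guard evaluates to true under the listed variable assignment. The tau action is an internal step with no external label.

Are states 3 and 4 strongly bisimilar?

Refine partition for ~:
  π0 = {{0,1,2,3,4,5}}
  π1 = {{0,3,4},{1},{2},{5}}
  π2 = {{0},{1},{2},{3,4},{5}}
stable after 3 split(s): 5 block(s)
class of 3: {3,4}; class of 4: {3,4}

Answer: BISIMILAR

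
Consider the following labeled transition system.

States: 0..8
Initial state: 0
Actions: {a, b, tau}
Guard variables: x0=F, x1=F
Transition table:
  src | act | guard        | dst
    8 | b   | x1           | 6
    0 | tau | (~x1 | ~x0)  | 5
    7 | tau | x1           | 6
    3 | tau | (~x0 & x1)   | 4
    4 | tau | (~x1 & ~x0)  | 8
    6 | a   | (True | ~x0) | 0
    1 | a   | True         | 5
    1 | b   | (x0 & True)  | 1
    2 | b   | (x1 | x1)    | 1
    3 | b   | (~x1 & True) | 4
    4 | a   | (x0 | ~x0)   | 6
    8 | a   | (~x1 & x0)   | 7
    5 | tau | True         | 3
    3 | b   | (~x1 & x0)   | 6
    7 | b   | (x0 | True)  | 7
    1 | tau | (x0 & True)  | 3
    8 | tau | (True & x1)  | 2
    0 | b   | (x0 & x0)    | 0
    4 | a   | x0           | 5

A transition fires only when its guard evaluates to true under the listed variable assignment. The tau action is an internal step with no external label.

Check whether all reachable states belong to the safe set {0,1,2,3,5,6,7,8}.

Safe = {0,1,2,3,5,6,7,8}
R = {0,3,4,5,6,8}
  0: safe
  3: safe
  4: outside
  5: safe
  6: safe
  8: safe
witness against invariant: tau·tau·b → 4

Answer: INVARIANT VIOLATED at state 4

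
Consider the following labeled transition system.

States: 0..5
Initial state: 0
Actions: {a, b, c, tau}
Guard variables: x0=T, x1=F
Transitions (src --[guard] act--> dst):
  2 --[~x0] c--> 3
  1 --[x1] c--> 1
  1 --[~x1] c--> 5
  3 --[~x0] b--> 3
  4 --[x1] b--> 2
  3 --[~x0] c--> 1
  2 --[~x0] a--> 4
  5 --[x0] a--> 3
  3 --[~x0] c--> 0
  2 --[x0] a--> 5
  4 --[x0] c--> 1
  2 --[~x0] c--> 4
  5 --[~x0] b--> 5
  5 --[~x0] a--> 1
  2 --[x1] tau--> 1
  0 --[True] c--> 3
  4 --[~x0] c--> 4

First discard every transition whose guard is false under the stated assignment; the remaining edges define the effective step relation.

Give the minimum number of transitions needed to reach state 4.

Breadth-first toward 4:
  depth 0: {0}
  depth 1: {3}
4 never appears.

Answer: UNREACHABLE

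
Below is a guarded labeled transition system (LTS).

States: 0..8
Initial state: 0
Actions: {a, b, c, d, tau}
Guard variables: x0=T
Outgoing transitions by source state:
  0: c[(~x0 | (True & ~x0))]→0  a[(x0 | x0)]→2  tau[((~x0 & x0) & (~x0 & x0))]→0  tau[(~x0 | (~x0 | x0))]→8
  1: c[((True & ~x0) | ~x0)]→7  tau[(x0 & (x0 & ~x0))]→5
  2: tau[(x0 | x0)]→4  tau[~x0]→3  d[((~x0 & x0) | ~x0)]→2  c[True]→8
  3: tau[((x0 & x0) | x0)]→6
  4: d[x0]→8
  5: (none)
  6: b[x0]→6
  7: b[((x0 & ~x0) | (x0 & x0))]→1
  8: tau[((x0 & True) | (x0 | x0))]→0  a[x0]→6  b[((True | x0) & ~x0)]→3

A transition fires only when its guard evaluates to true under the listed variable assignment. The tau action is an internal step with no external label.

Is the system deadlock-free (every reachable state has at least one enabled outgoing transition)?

Answer: DEADLOCK-FREE

Working:
Reachable = {0,2,4,6,8}
  0: a→2  tau→8  [2 exit(s)]
  2: c→8  tau→4  [2 exit(s)]
  4: d→8  [1 exit(s)]
  6: b→6  [1 exit(s)]
  8: a→6  tau→0  [2 exit(s)]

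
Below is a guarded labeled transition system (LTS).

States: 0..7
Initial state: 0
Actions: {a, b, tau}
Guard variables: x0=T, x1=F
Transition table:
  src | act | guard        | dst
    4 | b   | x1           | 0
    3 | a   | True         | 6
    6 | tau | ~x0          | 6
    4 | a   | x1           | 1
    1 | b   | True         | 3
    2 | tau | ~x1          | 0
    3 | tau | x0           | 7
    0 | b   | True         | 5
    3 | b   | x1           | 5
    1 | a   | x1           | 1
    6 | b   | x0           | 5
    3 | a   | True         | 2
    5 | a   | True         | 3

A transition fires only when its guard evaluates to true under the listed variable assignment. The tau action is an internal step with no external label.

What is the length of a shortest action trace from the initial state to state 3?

Layered search for 3:
  L0 = {0}
  L1 = {5}
  L2 = {3}
depth(3)=2, e.g. b·a

Answer: 2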